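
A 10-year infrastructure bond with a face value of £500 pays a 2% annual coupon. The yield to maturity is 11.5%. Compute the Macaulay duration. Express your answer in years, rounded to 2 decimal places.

8.63 years

Periodic yield y = 0.115. Discount each cash flow and weight by its year:
  t   CF        PV=CF/(1+0.115)^t    t·PV
  1        10.00         8.9686         8.9686
  2        10.00         8.0436        16.0872
  3        10.00         7.2140        21.6420
  4        10.00         6.4699        25.8798
  5        10.00         5.8026        29.0132
  6        10.00         5.2042        31.2250
  7        10.00         4.6674        32.6719
  8        10.00         4.1860        33.4881
  9        10.00         3.7543        33.7885
  10      510.00       171.7202     1,717.2025
  Σ                    226.0309     1,949.9667
Price P = Σ PV = 226.0309.
Macaulay duration = Σ(t·PV) / P = 1,949.9667 / 226.0309 = 8.62699 years.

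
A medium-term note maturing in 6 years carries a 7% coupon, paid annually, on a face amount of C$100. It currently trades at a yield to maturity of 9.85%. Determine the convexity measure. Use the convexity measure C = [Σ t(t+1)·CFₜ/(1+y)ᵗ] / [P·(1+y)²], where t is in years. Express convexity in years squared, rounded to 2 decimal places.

27.42

With y = 0.0985:
  t   CF        PV=CF/(1+0.0985)^t    t·PV        t(t+1)·PV
  1         7.00         6.3723         6.3723          12.7447
  2         7.00         5.8009        11.6019          34.8056
  3         7.00         5.2808        15.8423          63.3693
  4         7.00         4.8073        19.2290          96.1452
  5         7.00         4.3762        21.8810         131.2862
  6       107.00        60.8952       365.3715       2,557.6005
  Σ                     87.5328       440.2981       2,895.9515
P = 87.5328.
Convexity = Σ t(t+1)·PV / [P·(1+y)²] = 2,895.9515 / (87.5328 × 1.206702) = 27.41704.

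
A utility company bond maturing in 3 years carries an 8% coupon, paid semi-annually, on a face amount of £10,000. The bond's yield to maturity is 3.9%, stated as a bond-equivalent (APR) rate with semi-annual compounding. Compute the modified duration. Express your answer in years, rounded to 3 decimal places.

2.690 years

Periodic yield y = 0.0195. First find Macaulay duration:
  t   CF        PV=CF/(1+0.0195)^t    t·PV
  1       400.00       392.3492       392.3492
  2       400.00       384.8447       769.6894
  3       400.00       377.4838     1,132.4514
  4       400.00       370.2636     1,481.0546
  5       400.00       363.1816     1,815.9080
  6    10,400.00     9,262.1105    55,572.6631
  Σ                 11,150.2335    61,164.1157
P = 11,150.2335; Macaulay duration = 61,164.1157 / 11,150.2335 = 5.48546 half-year periods = 2.74273 years.
Modified duration = D_Mac / (1 + y) = 2.74273 / 1.0195 = 2.69027 years.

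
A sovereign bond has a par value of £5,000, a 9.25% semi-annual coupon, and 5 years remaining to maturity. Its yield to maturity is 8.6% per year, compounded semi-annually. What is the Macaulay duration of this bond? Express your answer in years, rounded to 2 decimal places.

4.13 years

Periodic yield y = 0.043. Discount each cash flow and weight by its period:
  t   CF        PV=CF/(1+0.043)^t    t·PV
  1       231.25       221.7162       221.7162
  2       231.25       212.5755       425.1509
  3       231.25       203.8116       611.4347
  4       231.25       195.4090       781.6359
  5       231.25       187.3528       936.7640
  6       231.25       179.6288     1,077.7726
  7       231.25       172.2232     1,205.5622
  8       231.25       165.1229     1,320.9831
  9       231.25       158.3153     1,424.8380
  10    5,231.25     3,433.7003    34,337.0034
  Σ                  5,129.8555    42,342.8610
Price P = Σ PV = 5,129.8555.
Macaulay duration = Σ(t·PV) / P = 42,342.8610 / 5,129.8555 = 8.25420 half-year periods.
In years: 8.25420 / 2 = 4.12710 years.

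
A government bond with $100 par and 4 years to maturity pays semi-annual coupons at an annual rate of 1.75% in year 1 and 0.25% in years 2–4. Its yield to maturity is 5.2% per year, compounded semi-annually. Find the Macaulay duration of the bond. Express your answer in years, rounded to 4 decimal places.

3.9246 years

Periodic yield y = 0.026. Discount each cash flow and weight by its period:
  t   CF        PV=CF/(1+0.026)^t    t·PV
  1        0.875         0.8528         0.8528
  2        0.875         0.8312         1.6624
  3        0.125         0.1157         0.3472
  4        0.125         0.1128         0.4512
  5        0.125         0.1099         0.5497
  6        0.125         0.1072         0.6429
  7        0.125         0.1044         0.7311
  8      100.125        81.5387       652.3094
  Σ                     83.7728       657.5468
Price P = Σ PV = 83.7728.
Macaulay duration = Σ(t·PV) / P = 657.5468 / 83.7728 = 7.84917 half-year periods.
In years: 7.84917 / 2 = 3.92458 years.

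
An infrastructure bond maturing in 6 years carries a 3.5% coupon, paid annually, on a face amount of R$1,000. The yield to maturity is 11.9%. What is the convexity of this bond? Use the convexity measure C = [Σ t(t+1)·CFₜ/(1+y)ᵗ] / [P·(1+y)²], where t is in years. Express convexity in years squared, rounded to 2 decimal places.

With y = 0.119:
  t   CF        PV=CF/(1+0.119)^t    t·PV        t(t+1)·PV
  1        35.00        31.2779        31.2779          62.5559
  2        35.00        27.9517        55.9034         167.7101
  3        35.00        24.9792        74.9375         299.7499
  4        35.00        22.3228        89.2910         446.4550
  5        35.00        19.9488        99.7442         598.4652
  6     1,035.00       527.1811     3,163.0866      22,141.6061
  Σ                    653.6614     3,514.2405      23,716.5421
P = 653.6614.
Convexity = Σ t(t+1)·PV / [P·(1+y)²] = 23,716.5421 / (653.6614 × 1.252161) = 28.97599.

28.98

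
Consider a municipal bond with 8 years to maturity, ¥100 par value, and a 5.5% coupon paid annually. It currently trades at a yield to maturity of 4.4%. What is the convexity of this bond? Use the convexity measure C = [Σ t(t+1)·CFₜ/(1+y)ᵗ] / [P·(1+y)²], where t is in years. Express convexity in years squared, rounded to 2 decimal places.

With y = 0.044:
  t   CF        PV=CF/(1+0.044)^t    t·PV        t(t+1)·PV
  1         5.50         5.2682         5.2682          10.5364
  2         5.50         5.0462        10.0923          30.2770
  3         5.50         4.8335        14.5005          58.0019
  4         5.50         4.6298        18.5191          92.5957
  5         5.50         4.4347        22.1733         133.0398
  6         5.50         4.2478        25.4865         178.4058
  7         5.50         4.0687        28.4811         227.8491
  8       105.50        74.7564       598.0513       5,382.4619
  Σ                    107.2852       722.5724       6,113.1676
P = 107.2852.
Convexity = Σ t(t+1)·PV / [P·(1+y)²] = 6,113.1676 / (107.2852 × 1.089936) = 52.27878.

52.28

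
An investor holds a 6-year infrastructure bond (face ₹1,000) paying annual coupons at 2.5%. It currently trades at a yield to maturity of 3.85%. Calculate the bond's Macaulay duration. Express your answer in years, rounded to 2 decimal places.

5.63 years

Periodic yield y = 0.0385. Discount each cash flow and weight by its year:
  t   CF        PV=CF/(1+0.0385)^t    t·PV
  1        25.00        24.0732        24.0732
  2        25.00        23.1807        46.3614
  3        25.00        22.3214        66.9641
  4        25.00        21.4938        85.9754
  5        25.00        20.6970       103.4850
  6     1,025.00       817.1182     4,902.7089
  Σ                    928.8843     5,229.5680
Price P = Σ PV = 928.8843.
Macaulay duration = Σ(t·PV) / P = 5,229.5680 / 928.8843 = 5.62995 years.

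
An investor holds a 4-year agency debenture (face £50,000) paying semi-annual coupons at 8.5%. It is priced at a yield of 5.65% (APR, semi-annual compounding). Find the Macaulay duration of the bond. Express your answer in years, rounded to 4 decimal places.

Periodic yield y = 0.02825. Discount each cash flow and weight by its period:
  t   CF        PV=CF/(1+0.02825)^t    t·PV
  1     2,125.00     2,066.6180     2,066.6180
  2     2,125.00     2,009.8401     4,019.6801
  3     2,125.00     1,954.6220     5,863.8660
  4     2,125.00     1,900.9210     7,603.6839
  5     2,125.00     1,848.6953     9,243.4766
  6     2,125.00     1,797.9045    10,787.4271
  7     2,125.00     1,748.5091    12,239.5640
  8    52,125.00    41,711.5494   333,692.3954
  Σ                 55,038.6595   385,516.7112
Price P = Σ PV = 55,038.6595.
Macaulay duration = Σ(t·PV) / P = 385,516.7112 / 55,038.6595 = 7.00447 half-year periods.
In years: 7.00447 / 2 = 3.50224 years.

3.5022 years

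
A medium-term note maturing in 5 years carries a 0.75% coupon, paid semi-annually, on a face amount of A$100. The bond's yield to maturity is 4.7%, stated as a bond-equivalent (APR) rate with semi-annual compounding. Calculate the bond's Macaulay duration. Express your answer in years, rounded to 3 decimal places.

4.906 years

Periodic yield y = 0.0235. Discount each cash flow and weight by its period:
  t   CF        PV=CF/(1+0.0235)^t    t·PV
  1        0.375         0.3664         0.3664
  2        0.375         0.3580         0.7160
  3        0.375         0.3498         1.0493
  4        0.375         0.3417         1.3669
  5        0.375         0.3339         1.6694
  6        0.375         0.3262         1.9573
  7        0.375         0.3187         2.2311
  8        0.375         0.3114         2.4913
  9        0.375         0.3043         2.7383
  10     100.375        79.5696       795.6958
  Σ                     82.5799       810.2817
Price P = Σ PV = 82.5799.
Macaulay duration = Σ(t·PV) / P = 810.2817 / 82.5799 = 9.81209 half-year periods.
In years: 9.81209 / 2 = 4.90605 years.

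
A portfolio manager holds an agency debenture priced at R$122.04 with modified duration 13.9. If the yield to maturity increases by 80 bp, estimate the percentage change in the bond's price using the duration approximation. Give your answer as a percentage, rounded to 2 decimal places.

Duration approximation: ΔP/P ≈ -D_mod · Δy = -13.9 × (+0.008) = -0.111200.
As a percentage: -11.1200%.

-11.12%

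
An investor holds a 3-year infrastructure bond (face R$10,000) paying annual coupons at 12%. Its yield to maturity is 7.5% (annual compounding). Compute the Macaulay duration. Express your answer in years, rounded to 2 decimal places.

Periodic yield y = 0.075. Discount each cash flow and weight by its year:
  t   CF        PV=CF/(1+0.075)^t    t·PV
  1     1,200.00     1,116.2791     1,116.2791
  2     1,200.00     1,038.3991     2,076.7983
  3    11,200.00     9,015.5584    27,046.6751
  Σ                 11,170.2366    30,239.7525
Price P = Σ PV = 11,170.2366.
Macaulay duration = Σ(t·PV) / P = 30,239.7525 / 11,170.2366 = 2.70717 years.

2.71 years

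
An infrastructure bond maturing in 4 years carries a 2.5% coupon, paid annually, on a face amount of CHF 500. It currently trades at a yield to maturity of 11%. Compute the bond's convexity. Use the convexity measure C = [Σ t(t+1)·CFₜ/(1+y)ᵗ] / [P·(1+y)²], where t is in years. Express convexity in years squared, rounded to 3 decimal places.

With y = 0.11:
  t   CF        PV=CF/(1+0.11)^t    t·PV        t(t+1)·PV
  1        12.50        11.2613        11.2613          22.5225
  2        12.50        10.1453        20.2906          60.8717
  3        12.50         9.1399        27.4197         109.6787
  4       512.50       337.5996     1,350.3985       6,751.9925
  Σ                    368.1461     1,409.3700       6,945.0654
P = 368.1461.
Convexity = Σ t(t+1)·PV / [P·(1+y)²] = 6,945.0654 / (368.1461 × 1.232100) = 15.31124.

15.311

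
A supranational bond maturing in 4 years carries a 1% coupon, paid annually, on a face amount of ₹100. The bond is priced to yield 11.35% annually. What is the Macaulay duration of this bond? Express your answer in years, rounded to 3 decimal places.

3.926 years

Periodic yield y = 0.1135. Discount each cash flow and weight by its year:
  t   CF        PV=CF/(1+0.1135)^t    t·PV
  1         1.00         0.8981         0.8981
  2         1.00         0.8065         1.6131
  3         1.00         0.7243         2.1730
  4       101.00        65.6993       262.7970
  Σ                     68.1282       267.4811
Price P = Σ PV = 68.1282.
Macaulay duration = Σ(t·PV) / P = 267.4811 / 68.1282 = 3.92615 years.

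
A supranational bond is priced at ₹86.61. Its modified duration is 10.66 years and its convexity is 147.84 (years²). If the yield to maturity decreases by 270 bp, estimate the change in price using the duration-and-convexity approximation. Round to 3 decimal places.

Duration effect: -D_mod·Δy = -10.66 × (-0.027) = +0.287820
Convexity effect: ½·C·(Δy)² = 0.5 × 147.84 × (-0.027)² = +0.05388768
ΔP/P ≈ +0.287820 + 0.05388768 = +0.34170768
ΔP ≈ 86.61 × (+0.34170768) = +29.5953021648.

+₹29.595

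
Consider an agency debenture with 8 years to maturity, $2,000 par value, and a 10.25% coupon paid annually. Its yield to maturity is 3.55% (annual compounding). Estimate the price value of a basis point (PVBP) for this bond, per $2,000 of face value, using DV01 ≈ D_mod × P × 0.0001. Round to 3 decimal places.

$1.755

Periodic yield y = 0.0355.
  t   CF        PV=CF/(1+0.0355)^t    t·PV
  1       205.00       197.9720       197.9720
  2       205.00       191.1849       382.3699
  3       205.00       184.6305       553.8916
  4       205.00       178.3009       713.2035
  5       205.00       172.1882       860.9409
  6       205.00       166.2851       997.7104
  7       205.00       160.5843     1,124.0902
  8     2,205.00     1,668.0450    13,344.3602
  Σ                  2,919.1909    18,174.5387
P = 2,919.1909; D_Mac = 6.22588 yrs; D_mod = 6.01244 yrs.
DV01 ≈ 6.01244 × 2,919.1909 × 0.0001 = 1.755146.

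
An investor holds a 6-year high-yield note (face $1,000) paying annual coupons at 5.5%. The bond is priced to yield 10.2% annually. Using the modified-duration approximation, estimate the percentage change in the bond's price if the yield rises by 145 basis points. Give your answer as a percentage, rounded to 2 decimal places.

Periodic yield y = 0.102. Modified duration first:
  t   CF        PV=CF/(1+0.102)^t    t·PV
  1        55.00        49.9093        49.9093
  2        55.00        45.2897        90.5794
  3        55.00        41.0977       123.2932
  4        55.00        37.2938       149.1751
  5        55.00        33.8419       169.2095
  6     1,055.00       589.0646     3,534.3873
  Σ                    796.4969     4,116.5538
P = 796.4969; D_Mac = 5.16832 yrs; D_mod = 5.16832/(1+0.102) = 4.68995 yrs.
ΔP/P ≈ -D_mod · Δy = -4.68995 × (+0.0145) = -0.068004 = -6.8004%.

-6.80%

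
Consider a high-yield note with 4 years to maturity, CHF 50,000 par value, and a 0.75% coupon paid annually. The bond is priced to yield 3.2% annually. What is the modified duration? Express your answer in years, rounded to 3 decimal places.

3.830 years

Periodic yield y = 0.032. First find Macaulay duration:
  t   CF        PV=CF/(1+0.032)^t    t·PV
  1       375.00       363.3721       363.3721
  2       375.00       352.1047       704.2095
  3       375.00       341.1868     1,023.5603
  4    50,375.00    44,411.5847   177,646.3388
  Σ                 45,468.2483   179,737.4807
P = 45,468.2483; Macaulay duration = 179,737.4807 / 45,468.2483 = 3.95303 years.
Modified duration = D_Mac / (1 + y) = 3.95303 / 1.032 = 3.83046 years.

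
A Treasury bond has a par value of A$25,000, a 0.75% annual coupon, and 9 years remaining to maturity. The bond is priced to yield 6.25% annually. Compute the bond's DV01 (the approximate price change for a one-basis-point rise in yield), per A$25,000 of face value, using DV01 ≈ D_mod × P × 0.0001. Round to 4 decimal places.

Periodic yield y = 0.0625.
  t   CF        PV=CF/(1+0.0625)^t    t·PV
  1       187.50       176.4706       176.4706
  2       187.50       166.0900       332.1799
  3       187.50       156.3200       468.9599
  4       187.50       147.1247       588.4987
  5       187.50       138.4703       692.3514
  6       187.50       130.3250       781.9498
  7       187.50       122.6588       858.6116
  8       187.50       115.4436       923.5486
  9    25,187.50    14,595.6895   131,361.2052
  Σ                 15,748.5923   136,183.7758
P = 15,748.5923; D_Mac = 8.64736 yrs; D_mod = 8.13869 yrs.
DV01 ≈ 8.13869 × 15,748.5923 × 0.0001 = 12.817297.

A$12.8173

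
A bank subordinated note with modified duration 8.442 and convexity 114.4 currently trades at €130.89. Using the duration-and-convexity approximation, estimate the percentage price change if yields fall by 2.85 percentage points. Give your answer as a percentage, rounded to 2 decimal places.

+28.71%

Duration effect: -D_mod·Δy = -8.442 × (-0.0285) = +0.240597
Convexity effect: ½·C·(Δy)² = 0.5 × 114.4 × (-0.0285)² = +0.0464607
ΔP/P ≈ +0.240597 + 0.0464607 = +0.2870577
= +28.70577%.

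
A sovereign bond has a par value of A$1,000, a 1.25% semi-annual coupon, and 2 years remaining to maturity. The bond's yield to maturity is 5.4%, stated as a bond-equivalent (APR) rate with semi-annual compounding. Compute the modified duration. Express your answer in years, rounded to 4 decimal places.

1.9285 years

Periodic yield y = 0.027. First find Macaulay duration:
  t   CF        PV=CF/(1+0.027)^t    t·PV
  1         6.25         6.0857         6.0857
  2         6.25         5.9257        11.8514
  3         6.25         5.7699        17.3097
  4     1,006.25       904.5324     3,618.1295
  Σ                    922.3137     3,653.3763
P = 922.3137; Macaulay duration = 3,653.3763 / 922.3137 = 3.96110 half-year periods = 1.98055 years.
Modified duration = D_Mac / (1 + y) = 1.98055 / 1.027 = 1.92848 years.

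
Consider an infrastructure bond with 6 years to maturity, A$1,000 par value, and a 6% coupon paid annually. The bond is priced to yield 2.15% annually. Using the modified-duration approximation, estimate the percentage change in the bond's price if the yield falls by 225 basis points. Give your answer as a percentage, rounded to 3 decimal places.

+11.662%

Periodic yield y = 0.0215. Modified duration first:
  t   CF        PV=CF/(1+0.0215)^t    t·PV
  1        60.00        58.7372        58.7372
  2        60.00        57.5009       115.0018
  3        60.00        56.2906       168.8719
  4        60.00        55.1059       220.4234
  5        60.00        53.9460       269.7301
  6     1,060.00       932.9871     5,597.9226
  Σ                  1,214.5676     6,430.6869
P = 1,214.5676; D_Mac = 5.29463 yrs; D_mod = 5.29463/(1+0.0215) = 5.18319 yrs.
ΔP/P ≈ -D_mod · Δy = -5.18319 × (-0.0225) = +0.116622 = +11.6622%.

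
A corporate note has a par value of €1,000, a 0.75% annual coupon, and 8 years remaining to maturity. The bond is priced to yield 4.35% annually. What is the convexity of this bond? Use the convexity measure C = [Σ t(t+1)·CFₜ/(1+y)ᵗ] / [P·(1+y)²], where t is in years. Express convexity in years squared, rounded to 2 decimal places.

63.47

With y = 0.0435:
  t   CF        PV=CF/(1+0.0435)^t    t·PV        t(t+1)·PV
  1         7.50         7.1874         7.1874          14.3747
  2         7.50         6.8877        13.7755          41.3264
  3         7.50         6.6006        19.8018          79.2073
  4         7.50         6.3255        25.3018         126.5090
  5         7.50         6.0618        30.3088         181.8529
  6         7.50         5.8091        34.8544         243.9809
  7         7.50         5.5669        38.9684         311.7469
  8     1,007.50       716.6472     5,733.1779      51,598.6007
  Σ                    761.0861     5,903.3759      52,597.5988
P = 761.0861.
Convexity = Σ t(t+1)·PV / [P·(1+y)²] = 52,597.5988 / (761.0861 × 1.088892) = 63.46689.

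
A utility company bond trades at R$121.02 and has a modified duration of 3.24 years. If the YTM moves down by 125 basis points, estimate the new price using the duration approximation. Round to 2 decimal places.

Duration approximation: ΔP/P ≈ -D_mod · Δy = -3.24 × (-0.0125) = +0.040500.
New price ≈ 121.02 × (1 + 0.040500) = 125.92131.

R$125.92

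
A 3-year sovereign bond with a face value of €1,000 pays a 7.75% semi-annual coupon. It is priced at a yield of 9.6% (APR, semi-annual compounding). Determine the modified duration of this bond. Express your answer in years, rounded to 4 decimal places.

2.6012 years

Periodic yield y = 0.048. First find Macaulay duration:
  t   CF        PV=CF/(1+0.048)^t    t·PV
  1        38.75        36.9752        36.9752
  2        38.75        35.2817        70.5633
  3        38.75        33.6657       100.9971
  4        38.75        32.1238       128.4951
  5        38.75        30.6525       153.2623
  6     1,038.75       784.0492     4,704.2955
  Σ                    952.7481     5,194.5885
P = 952.7481; Macaulay duration = 5,194.5885 / 952.7481 = 5.45222 half-year periods = 2.72611 years.
Modified duration = D_Mac / (1 + y) = 2.72611 / 1.048 = 2.60125 years.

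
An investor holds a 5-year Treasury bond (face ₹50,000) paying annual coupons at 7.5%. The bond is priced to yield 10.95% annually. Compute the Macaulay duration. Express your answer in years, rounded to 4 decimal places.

Periodic yield y = 0.1095. Discount each cash flow and weight by its year:
  t   CF        PV=CF/(1+0.1095)^t    t·PV
  1     3,750.00     3,379.9009     3,379.9009
  2     3,750.00     3,046.3279     6,092.6559
  3     3,750.00     2,745.6764     8,237.0291
  4     3,750.00     2,474.6971     9,898.7882
  5    53,750.00    31,969.9484   159,849.7422
  Σ                 43,616.5507   187,458.1163
Price P = Σ PV = 43,616.5507.
Macaulay duration = Σ(t·PV) / P = 187,458.1163 / 43,616.5507 = 4.29787 years.

4.2979 years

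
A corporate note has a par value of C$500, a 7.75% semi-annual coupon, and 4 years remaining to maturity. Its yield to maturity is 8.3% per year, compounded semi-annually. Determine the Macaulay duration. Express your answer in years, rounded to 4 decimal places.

3.5096 years

Periodic yield y = 0.0415. Discount each cash flow and weight by its period:
  t   CF        PV=CF/(1+0.0415)^t    t·PV
  1       19.375        18.6030        18.6030
  2       19.375        17.8617        35.7234
  3       19.375        17.1500        51.4500
  4       19.375        16.4666        65.8665
  5       19.375        15.8105        79.0525
  6       19.375        15.1805        91.0830
  7       19.375        14.5756       102.0293
  8      519.375       375.1516     3,001.2131
  Σ                    490.7995     3,445.0207
Price P = Σ PV = 490.7995.
Macaulay duration = Σ(t·PV) / P = 3,445.0207 / 490.7995 = 7.01920 half-year periods.
In years: 7.01920 / 2 = 3.50960 years.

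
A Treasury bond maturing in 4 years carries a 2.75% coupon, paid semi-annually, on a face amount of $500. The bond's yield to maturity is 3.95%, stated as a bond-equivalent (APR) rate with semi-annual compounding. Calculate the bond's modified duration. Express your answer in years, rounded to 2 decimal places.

Periodic yield y = 0.01975. First find Macaulay duration:
  t   CF        PV=CF/(1+0.01975)^t    t·PV
  1        6.875         6.7418         6.7418
  2        6.875         6.6113        13.2226
  3        6.875         6.4832        19.4497
  4        6.875         6.3577        25.4307
  5        6.875         6.2345        31.1727
  6        6.875         6.1138        36.6827
  7        6.875         5.9954        41.9677
  8      506.875       433.4621     3,467.6970
  Σ                    477.9999     3,642.3649
P = 477.9999; Macaulay duration = 3,642.3649 / 477.9999 = 7.62001 half-year periods = 3.81001 years.
Modified duration = D_Mac / (1 + y) = 3.81001 / 1.01975 = 3.73622 years.

3.74 years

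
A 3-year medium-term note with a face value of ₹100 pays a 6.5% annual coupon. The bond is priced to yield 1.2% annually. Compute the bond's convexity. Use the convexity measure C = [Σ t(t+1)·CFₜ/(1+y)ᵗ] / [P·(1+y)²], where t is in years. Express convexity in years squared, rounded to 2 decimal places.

With y = 0.012:
  t   CF        PV=CF/(1+0.012)^t    t·PV        t(t+1)·PV
  1         6.50         6.4229         6.4229          12.8458
  2         6.50         6.3468        12.6935          38.0806
  3       106.50       102.7562       308.2686       1,233.0745
  Σ                    115.5259       327.3851       1,284.0009
P = 115.5259.
Convexity = Σ t(t+1)·PV / [P·(1+y)²] = 1,284.0009 / (115.5259 × 1.024144) = 10.85238.

10.85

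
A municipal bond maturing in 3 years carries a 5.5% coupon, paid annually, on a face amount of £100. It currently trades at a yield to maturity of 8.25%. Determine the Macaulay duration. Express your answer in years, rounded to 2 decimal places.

Periodic yield y = 0.0825. Discount each cash flow and weight by its year:
  t   CF        PV=CF/(1+0.0825)^t    t·PV
  1         5.50         5.0808         5.0808
  2         5.50         4.6936         9.3872
  3       105.50        83.1704       249.5112
  Σ                     92.9448       263.9792
Price P = Σ PV = 92.9448.
Macaulay duration = Σ(t·PV) / P = 263.9792 / 92.9448 = 2.84017 years.

2.84 years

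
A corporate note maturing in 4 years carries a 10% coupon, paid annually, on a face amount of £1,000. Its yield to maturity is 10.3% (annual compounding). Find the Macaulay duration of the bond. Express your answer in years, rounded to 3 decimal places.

3.484 years

Periodic yield y = 0.103. Discount each cash flow and weight by its year:
  t   CF        PV=CF/(1+0.103)^t    t·PV
  1       100.00        90.6618        90.6618
  2       100.00        82.1957       164.3914
  3       100.00        74.5201       223.5603
  4     1,100.00       743.1742     2,972.6969
  Σ                    990.5518     3,451.3104
Price P = Σ PV = 990.5518.
Macaulay duration = Σ(t·PV) / P = 3,451.3104 / 990.5518 = 3.48423 years.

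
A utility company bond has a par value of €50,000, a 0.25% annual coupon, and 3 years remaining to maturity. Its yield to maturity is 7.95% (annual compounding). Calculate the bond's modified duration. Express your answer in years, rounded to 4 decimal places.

Periodic yield y = 0.0795. First find Macaulay duration:
  t   CF        PV=CF/(1+0.0795)^t    t·PV
  1       125.00       115.7943       115.7943
  2       125.00       107.2667       214.5333
  3    50,125.00    39,846.1573   119,538.4720
  Σ                 40,069.2183   119,868.7997
P = 40,069.2183; Macaulay duration = 119,868.7997 / 40,069.2183 = 2.99154 years.
Modified duration = D_Mac / (1 + y) = 2.99154 / 1.0795 = 2.77123 years.

2.7712 years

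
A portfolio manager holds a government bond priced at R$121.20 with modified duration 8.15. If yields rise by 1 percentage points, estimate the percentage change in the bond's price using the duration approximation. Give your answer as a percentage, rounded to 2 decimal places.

Duration approximation: ΔP/P ≈ -D_mod · Δy = -8.15 × (+0.01) = -0.081500.
As a percentage: -8.1500%.

-8.15%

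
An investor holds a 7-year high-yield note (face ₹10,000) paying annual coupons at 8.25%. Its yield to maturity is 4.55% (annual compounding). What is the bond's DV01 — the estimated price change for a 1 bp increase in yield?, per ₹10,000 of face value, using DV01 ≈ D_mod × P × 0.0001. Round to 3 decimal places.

Periodic yield y = 0.0455.
  t   CF        PV=CF/(1+0.0455)^t    t·PV
  1       825.00       789.0961       789.0961
  2       825.00       754.7548     1,509.5096
  3       825.00       721.9080     2,165.7239
  4       825.00       690.4906     2,761.9626
  5       825.00       660.4406     3,302.2030
  6       825.00       631.6983     3,790.1900
  7    10,825.00     7,927.9270    55,495.4893
  Σ                 12,176.3155    69,814.1745
P = 12,176.3155; D_Mac = 5.73360 yrs; D_mod = 5.48408 yrs.
DV01 ≈ 5.48408 × 12,176.3155 × 0.0001 = 6.677587.

₹6.678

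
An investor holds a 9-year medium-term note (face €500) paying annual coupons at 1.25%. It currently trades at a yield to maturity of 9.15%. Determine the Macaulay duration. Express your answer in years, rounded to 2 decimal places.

Periodic yield y = 0.0915. Discount each cash flow and weight by its year:
  t   CF        PV=CF/(1+0.0915)^t    t·PV
  1         6.25         5.7261         5.7261
  2         6.25         5.2461        10.4921
  3         6.25         4.8063        14.4188
  4         6.25         4.4034        17.6135
  5         6.25         4.0342        20.1712
  6         6.25         3.6960        22.1763
  7         6.25         3.3862        23.7035
  8         6.25         3.1023        24.8188
  9       506.25       230.2244     2,072.0197
  Σ                    264.6250     2,211.1399
Price P = Σ PV = 264.6250.
Macaulay duration = Σ(t·PV) / P = 2,211.1399 / 264.6250 = 8.35575 years.

8.36 years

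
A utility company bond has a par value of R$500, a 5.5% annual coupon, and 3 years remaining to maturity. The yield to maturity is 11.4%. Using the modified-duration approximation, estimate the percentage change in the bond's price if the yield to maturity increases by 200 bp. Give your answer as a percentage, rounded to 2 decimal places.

Periodic yield y = 0.114. Modified duration first:
  t   CF        PV=CF/(1+0.114)^t    t·PV
  1        27.50        24.6858        24.6858
  2        27.50        22.1596        44.3192
  3       527.50       381.5636     1,144.6907
  Σ                    428.4090     1,213.6957
P = 428.4090; D_Mac = 2.83303 yrs; D_mod = 2.83303/(1+0.114) = 2.54312 yrs.
ΔP/P ≈ -D_mod · Δy = -2.54312 × (+0.02) = -0.050862 = -5.0862%.

-5.09%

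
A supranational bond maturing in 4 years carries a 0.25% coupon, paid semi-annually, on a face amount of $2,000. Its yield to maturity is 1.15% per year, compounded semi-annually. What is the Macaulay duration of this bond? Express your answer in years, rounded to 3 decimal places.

3.982 years

Periodic yield y = 0.00575. Discount each cash flow and weight by its period:
  t   CF        PV=CF/(1+0.00575)^t    t·PV
  1         2.50         2.4857         2.4857
  2         2.50         2.4715         4.9430
  3         2.50         2.4574         7.3721
  4         2.50         2.4433         9.7733
  5         2.50         2.4293        12.1467
  6         2.50         2.4155        14.4928
  7         2.50         2.4017        16.8116
  8     2,002.50     1,912.7235    15,301.7880
  Σ                  1,929.8278    15,369.8132
Price P = Σ PV = 1,929.8278.
Macaulay duration = Σ(t·PV) / P = 15,369.8132 / 1,929.8278 = 7.96434 half-year periods.
In years: 7.96434 / 2 = 3.98217 years.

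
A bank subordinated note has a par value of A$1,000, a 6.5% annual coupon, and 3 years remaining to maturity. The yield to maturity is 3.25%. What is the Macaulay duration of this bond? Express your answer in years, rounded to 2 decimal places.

2.83 years

Periodic yield y = 0.0325. Discount each cash flow and weight by its year:
  t   CF        PV=CF/(1+0.0325)^t    t·PV
  1        65.00        62.9540        62.9540
  2        65.00        60.9724       121.9448
  3     1,065.00       967.5634     2,902.6902
  Σ                  1,091.4898     3,087.5889
Price P = Σ PV = 1,091.4898.
Macaulay duration = Σ(t·PV) / P = 3,087.5889 / 1,091.4898 = 2.82878 years.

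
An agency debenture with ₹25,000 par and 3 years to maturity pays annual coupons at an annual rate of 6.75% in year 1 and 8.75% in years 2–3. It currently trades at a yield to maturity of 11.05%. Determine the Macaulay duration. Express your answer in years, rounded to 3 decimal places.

Periodic yield y = 0.1105. Discount each cash flow and weight by its year:
  t   CF        PV=CF/(1+0.1105)^t    t·PV
  1     1,687.50     1,519.5858     1,519.5858
  2     2,187.50     1,773.8257     3,547.6513
  3    27,187.50    19,852.4260    59,557.2780
  Σ                 23,145.8374    64,624.5151
Price P = Σ PV = 23,145.8374.
Macaulay duration = Σ(t·PV) / P = 64,624.5151 / 23,145.8374 = 2.79206 years.

2.792 years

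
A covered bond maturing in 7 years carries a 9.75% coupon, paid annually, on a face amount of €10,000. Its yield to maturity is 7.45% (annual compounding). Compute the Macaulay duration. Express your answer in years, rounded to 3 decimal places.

Periodic yield y = 0.0745. Discount each cash flow and weight by its year:
  t   CF        PV=CF/(1+0.0745)^t    t·PV
  1       975.00       907.3988       907.3988
  2       975.00       844.4847     1,688.9694
  3       975.00       785.9327     2,357.7981
  4       975.00       731.4404     2,925.7615
  5       975.00       680.7263     3,403.6314
  6       975.00       633.5284     3,801.1705
  7    10,975.00     6,636.8131    46,457.6920
  Σ                 11,220.3244    61,542.4216
Price P = Σ PV = 11,220.3244.
Macaulay duration = Σ(t·PV) / P = 61,542.4216 / 11,220.3244 = 5.48491 years.

5.485 years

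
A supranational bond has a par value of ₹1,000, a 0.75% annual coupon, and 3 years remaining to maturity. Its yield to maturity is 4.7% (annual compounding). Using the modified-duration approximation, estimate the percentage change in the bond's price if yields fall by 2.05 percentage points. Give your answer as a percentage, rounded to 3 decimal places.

Periodic yield y = 0.047. Modified duration first:
  t   CF        PV=CF/(1+0.047)^t    t·PV
  1         7.50         7.1633         7.1633
  2         7.50         6.8418        13.6835
  3     1,007.50       877.8191     2,633.4572
  Σ                    891.8242     2,654.3040
P = 891.8242; D_Mac = 2.97626 yrs; D_mod = 2.97626/(1+0.047) = 2.84266 yrs.
ΔP/P ≈ -D_mod · Δy = -2.84266 × (-0.0205) = +0.058275 = +5.8275%.

+5.827%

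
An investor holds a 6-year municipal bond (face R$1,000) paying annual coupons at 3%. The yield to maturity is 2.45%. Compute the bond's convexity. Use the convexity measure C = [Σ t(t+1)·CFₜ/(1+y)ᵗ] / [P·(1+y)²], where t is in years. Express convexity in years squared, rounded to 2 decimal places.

36.36

With y = 0.0245:
  t   CF        PV=CF/(1+0.0245)^t    t·PV        t(t+1)·PV
  1        30.00        29.2826        29.2826          58.5652
  2        30.00        28.5823        57.1646         171.4939
  3        30.00        27.8988        83.6964         334.7855
  4        30.00        27.2316       108.9265         544.6323
  5        30.00        26.5804       132.9020         797.4119
  6     1,030.00       890.7697     5,344.6184      37,412.3285
  Σ                  1,030.3454     5,756.5904      39,319.2171
P = 1,030.3454.
Convexity = Σ t(t+1)·PV / [P·(1+y)²] = 39,319.2171 / (1,030.3454 × 1.049600) = 36.35784.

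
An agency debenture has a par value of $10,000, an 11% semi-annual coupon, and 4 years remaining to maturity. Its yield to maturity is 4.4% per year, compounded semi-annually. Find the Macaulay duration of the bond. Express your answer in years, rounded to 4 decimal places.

Periodic yield y = 0.022. Discount each cash flow and weight by its period:
  t   CF        PV=CF/(1+0.022)^t    t·PV
  1       550.00       538.1605       538.1605
  2       550.00       526.5758     1,053.1516
  3       550.00       515.2405     1,545.7215
  4       550.00       504.1492     2,016.5969
  5       550.00       493.2967     2,466.4835
  6       550.00       482.6778     2,896.0667
  7       550.00       472.2875     3,306.0123
  8    10,550.00     8,864.3173    70,914.5384
  Σ                 12,396.7053    84,736.7314
Price P = Σ PV = 12,396.7053.
Macaulay duration = Σ(t·PV) / P = 84,736.7314 / 12,396.7053 = 6.83542 half-year periods.
In years: 6.83542 / 2 = 3.41771 years.

3.4177 years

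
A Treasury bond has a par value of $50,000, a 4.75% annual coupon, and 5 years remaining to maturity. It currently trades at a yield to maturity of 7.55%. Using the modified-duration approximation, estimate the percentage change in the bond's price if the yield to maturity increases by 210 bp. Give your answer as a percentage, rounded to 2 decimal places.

Periodic yield y = 0.0755. Modified duration first:
  t   CF        PV=CF/(1+0.0755)^t    t·PV
  1     2,375.00     2,208.2752     2,208.2752
  2     2,375.00     2,053.2545     4,106.5090
  3     2,375.00     1,909.1162     5,727.3487
  4     2,375.00     1,775.0964     7,100.3858
  5    52,375.00    36,397.5342   181,987.6708
  Σ                 44,343.2766   201,130.1895
P = 44,343.2766; D_Mac = 4.53575 yrs; D_mod = 4.53575/(1+0.0755) = 4.21734 yrs.
ΔP/P ≈ -D_mod · Δy = -4.21734 × (+0.021) = -0.088564 = -8.8564%.

-8.86%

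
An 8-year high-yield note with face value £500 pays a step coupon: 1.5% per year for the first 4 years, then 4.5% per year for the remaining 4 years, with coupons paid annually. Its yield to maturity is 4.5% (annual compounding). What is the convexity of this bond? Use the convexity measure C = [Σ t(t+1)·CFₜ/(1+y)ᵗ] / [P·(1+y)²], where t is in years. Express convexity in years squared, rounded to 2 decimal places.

With y = 0.045:
  t   CF        PV=CF/(1+0.045)^t    t·PV        t(t+1)·PV
  1         7.50         7.1770         7.1770          14.3541
  2         7.50         6.8680        13.7359          41.2078
  3         7.50         6.5722        19.7167          78.8667
  4         7.50         6.2892        25.1568         125.7842
  5        22.50        18.0551        90.2757         541.6545
  6        22.50        17.2777       103.6659         725.6615
  7        22.50        16.5336       115.7355         925.8839
  8       522.50       367.4142     2,939.3138      26,453.8245
  Σ                    446.1871     3,314.7775      28,907.2371
P = 446.1871.
Convexity = Σ t(t+1)·PV / [P·(1+y)²] = 28,907.2371 / (446.1871 × 1.092025) = 59.32763.

59.33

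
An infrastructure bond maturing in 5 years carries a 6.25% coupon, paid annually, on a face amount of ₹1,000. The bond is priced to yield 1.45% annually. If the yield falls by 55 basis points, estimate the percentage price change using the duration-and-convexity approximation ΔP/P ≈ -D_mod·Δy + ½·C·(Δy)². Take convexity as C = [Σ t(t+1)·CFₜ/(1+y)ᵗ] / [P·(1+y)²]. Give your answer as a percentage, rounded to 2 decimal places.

+2.48%

With y = 0.0145:
  t   CF        PV=CF/(1+0.0145)^t    t·PV        t(t+1)·PV
  1        62.50        61.6067        61.6067         123.2134
  2        62.50        60.7262       121.4523         364.3570
  3        62.50        59.8582       179.5747         718.2987
  4        62.50        59.0027       236.0108       1,180.0538
  5     1,062.50       988.7094     4,943.5472      29,661.2833
  Σ                  1,229.9032     5,542.1917      32,047.2063
P = 1,229.9032; D_Mac = 4.50620 yrs; D_mod = 4.44180 yrs; C = 25.31717.
Duration effect: -4.44180 × (-0.0055) = +0.024430
Convexity effect: 0.5 × 25.31717 × (-0.0055)² = +0.0003829
ΔP/P ≈ +0.024430 + 0.0003829 = +0.024813 = +2.4813%.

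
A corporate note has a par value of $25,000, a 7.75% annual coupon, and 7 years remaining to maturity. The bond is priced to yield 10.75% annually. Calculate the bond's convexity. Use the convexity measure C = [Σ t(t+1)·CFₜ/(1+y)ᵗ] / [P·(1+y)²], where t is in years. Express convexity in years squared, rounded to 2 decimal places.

33.20

With y = 0.1075:
  t   CF        PV=CF/(1+0.1075)^t    t·PV        t(t+1)·PV
  1     1,937.50     1,749.4357     1,749.4357       3,498.8713
  2     1,937.50     1,579.6259     3,159.2518       9,477.7553
  3     1,937.50     1,426.2988     4,278.8963      17,115.5852
  4     1,937.50     1,287.8544     5,151.4177      25,757.0883
  5     1,937.50     1,162.8482     5,814.2412      34,885.4469
  6     1,937.50     1,049.9758     6,299.8550      44,098.9848
  7    26,937.50    13,181.0845    92,267.5913     738,140.7304
  Σ                 21,437.1233   118,720.6888     872,974.4624
P = 21,437.1233.
Convexity = Σ t(t+1)·PV / [P·(1+y)²] = 872,974.4624 / (21,437.1233 × 1.226556) = 33.20072.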